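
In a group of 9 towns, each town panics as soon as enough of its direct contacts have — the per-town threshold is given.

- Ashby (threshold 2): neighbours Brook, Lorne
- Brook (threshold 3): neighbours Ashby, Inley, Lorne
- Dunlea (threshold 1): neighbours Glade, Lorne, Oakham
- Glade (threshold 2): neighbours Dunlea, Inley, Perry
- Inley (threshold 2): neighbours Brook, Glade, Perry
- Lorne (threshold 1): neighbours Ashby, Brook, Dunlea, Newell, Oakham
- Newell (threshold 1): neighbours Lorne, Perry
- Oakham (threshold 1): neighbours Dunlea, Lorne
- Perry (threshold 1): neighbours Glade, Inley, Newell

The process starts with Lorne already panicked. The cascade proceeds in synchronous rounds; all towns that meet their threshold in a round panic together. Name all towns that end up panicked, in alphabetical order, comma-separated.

Dunlea, Glade, Inley, Lorne, Newell, Oakham, Perry

Round 1 — Lorne panics (initial).
Round 2 — checking thresholds:
  Ashby: 1 of 2 neighbours < 2, holds.
  Brook: 1 of 3 neighbours < 3, holds.
  Dunlea: 1 of 3 neighbours ≥ 1, panics.
  Newell: 1 of 2 neighbours ≥ 1, panics.
  Oakham: 1 of 2 neighbours ≥ 1, panics.
Round 3 — checking thresholds:
  Ashby: 1 of 2 neighbours < 2, holds.
  Brook: 1 of 3 neighbours < 3, holds.
  Glade: 1 of 3 neighbours < 2, holds.
  Perry: 1 of 3 neighbours ≥ 1, panics.
Round 4 — checking thresholds:
  Ashby: 1 of 2 neighbours < 2, holds.
  Brook: 1 of 3 neighbours < 3, holds.
  Glade: 2 of 3 neighbours ≥ 2, panics.
  Inley: 1 of 3 neighbours < 2, holds.
Round 5 — checking thresholds:
  Ashby: 1 of 2 neighbours < 2, holds.
  Brook: 1 of 3 neighbours < 3, holds.
  Inley: 2 of 3 neighbours ≥ 2, panics.
Round 6 — no new panics; cascade stops.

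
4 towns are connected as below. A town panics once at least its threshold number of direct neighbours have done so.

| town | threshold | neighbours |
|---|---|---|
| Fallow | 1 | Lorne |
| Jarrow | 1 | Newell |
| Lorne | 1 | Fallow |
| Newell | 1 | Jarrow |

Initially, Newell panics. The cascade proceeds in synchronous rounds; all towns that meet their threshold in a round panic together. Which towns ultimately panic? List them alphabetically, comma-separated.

Jarrow, Newell

Round 1 — Newell panics (initial).
Round 2 — checking thresholds:
  Jarrow: 1 of 1 neighbours ≥ 1, panics.
Round 3 — no new panics; cascade stops.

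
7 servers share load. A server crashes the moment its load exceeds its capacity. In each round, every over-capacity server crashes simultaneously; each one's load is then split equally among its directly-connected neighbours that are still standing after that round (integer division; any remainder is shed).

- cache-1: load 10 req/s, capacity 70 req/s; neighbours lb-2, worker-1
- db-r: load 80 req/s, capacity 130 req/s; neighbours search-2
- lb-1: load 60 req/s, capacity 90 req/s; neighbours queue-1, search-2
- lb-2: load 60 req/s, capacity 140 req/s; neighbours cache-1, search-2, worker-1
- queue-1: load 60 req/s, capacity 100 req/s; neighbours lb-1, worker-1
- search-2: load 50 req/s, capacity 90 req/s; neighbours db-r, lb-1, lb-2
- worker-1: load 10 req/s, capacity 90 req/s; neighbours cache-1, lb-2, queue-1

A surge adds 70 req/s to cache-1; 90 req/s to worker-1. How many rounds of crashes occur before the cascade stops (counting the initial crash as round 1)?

Round 1 — cache-1 at 80 > 70; worker-1 at 100 > 90. cache-1, worker-1 crash.
  cache-1 sheds 80 req/s to lb-2: 80 each.
    lb-2: 60+80 = 140 ≤ 140
  worker-1 sheds 100 req/s to lb-2, queue-1: 50 each.
    lb-2: 140+50 = 190 > 140
    queue-1: 60+50 = 110 > 100
Round 2 — lb-2, queue-1 crash.
  lb-2 sheds 190 req/s to search-2: 190 each.
    search-2: 50+190 = 240 > 90
  queue-1 sheds 110 req/s to lb-1: 110 each.
    lb-1: 60+110 = 170 > 90
Round 3 — lb-1, search-2 crash.
  lb-1 sheds 170 req/s: no online neighbours, lost.
  search-2 sheds 240 req/s to db-r: 240 each.
    db-r: 80+240 = 320 > 130
Round 4 — db-r crashes.
  db-r sheds 320 req/s: no online neighbours, lost.
No further crashes.

4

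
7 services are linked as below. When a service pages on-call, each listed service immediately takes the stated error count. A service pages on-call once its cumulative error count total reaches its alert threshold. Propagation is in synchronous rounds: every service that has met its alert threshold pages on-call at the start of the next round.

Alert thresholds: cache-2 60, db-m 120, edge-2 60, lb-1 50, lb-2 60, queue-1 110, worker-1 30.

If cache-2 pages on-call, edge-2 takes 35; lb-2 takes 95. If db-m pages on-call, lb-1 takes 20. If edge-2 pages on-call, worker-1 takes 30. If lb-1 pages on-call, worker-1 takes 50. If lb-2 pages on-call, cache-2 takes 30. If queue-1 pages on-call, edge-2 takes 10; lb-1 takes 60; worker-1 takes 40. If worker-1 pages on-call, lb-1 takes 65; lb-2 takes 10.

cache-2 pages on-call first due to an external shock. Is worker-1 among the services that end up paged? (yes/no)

Round 1 — cache-2 pages on-call (initial).
  edge-2: +35 → 35 < 60
  lb-2: +95 → 95 ≥ 60
Round 2 — lb-2 pages on-call.
No further pages.

no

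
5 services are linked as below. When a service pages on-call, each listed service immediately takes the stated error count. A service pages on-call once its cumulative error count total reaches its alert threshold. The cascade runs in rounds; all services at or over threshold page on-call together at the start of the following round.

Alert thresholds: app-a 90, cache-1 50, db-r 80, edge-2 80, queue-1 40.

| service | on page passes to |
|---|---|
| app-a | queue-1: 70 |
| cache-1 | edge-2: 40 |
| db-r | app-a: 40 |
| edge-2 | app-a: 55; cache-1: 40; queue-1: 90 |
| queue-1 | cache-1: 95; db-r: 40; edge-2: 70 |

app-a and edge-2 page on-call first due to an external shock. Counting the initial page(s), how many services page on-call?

4

Round 1 — app-a, edge-2 page on-call (initial).
  cache-1: +40 → 40 < 50
  queue-1: +70+90 → 160 ≥ 40
Round 2 — queue-1 pages on-call.
  cache-1: +95 → 135 ≥ 50
  db-r: +40 → 40 < 80
Round 3 — cache-1 pages on-call.
No further pages.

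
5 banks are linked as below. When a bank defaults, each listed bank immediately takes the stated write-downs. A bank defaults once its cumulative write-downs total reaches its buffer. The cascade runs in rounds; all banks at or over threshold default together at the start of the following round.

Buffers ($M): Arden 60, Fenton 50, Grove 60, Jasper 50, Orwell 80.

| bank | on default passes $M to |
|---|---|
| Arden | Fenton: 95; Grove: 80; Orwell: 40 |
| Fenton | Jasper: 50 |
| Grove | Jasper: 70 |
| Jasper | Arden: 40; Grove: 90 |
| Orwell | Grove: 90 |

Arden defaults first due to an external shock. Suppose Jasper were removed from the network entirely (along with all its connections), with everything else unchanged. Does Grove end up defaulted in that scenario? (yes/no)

yes

With Jasper removed:
Round 1 — Arden defaults (initial).
  Fenton: +95 → 95 ≥ 50
  Grove: +80 → 80 ≥ 60
  Orwell: +40 → 40 < 80
Round 2 — Fenton, Grove default.
No further defaults.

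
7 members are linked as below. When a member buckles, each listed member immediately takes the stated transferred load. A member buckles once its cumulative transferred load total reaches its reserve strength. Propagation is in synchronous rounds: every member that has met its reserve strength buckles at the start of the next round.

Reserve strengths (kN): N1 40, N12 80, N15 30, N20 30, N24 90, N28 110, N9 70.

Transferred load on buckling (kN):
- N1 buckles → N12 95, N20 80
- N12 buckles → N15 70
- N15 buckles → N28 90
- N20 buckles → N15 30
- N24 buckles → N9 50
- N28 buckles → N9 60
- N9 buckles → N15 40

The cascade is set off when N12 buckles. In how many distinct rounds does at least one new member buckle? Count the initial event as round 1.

Round 1 — N12 buckles (initial).
  N15: +70 → 70 ≥ 30
Round 2 — N15 buckles.
  N28: +90 → 90 < 110
No further bucklings.

2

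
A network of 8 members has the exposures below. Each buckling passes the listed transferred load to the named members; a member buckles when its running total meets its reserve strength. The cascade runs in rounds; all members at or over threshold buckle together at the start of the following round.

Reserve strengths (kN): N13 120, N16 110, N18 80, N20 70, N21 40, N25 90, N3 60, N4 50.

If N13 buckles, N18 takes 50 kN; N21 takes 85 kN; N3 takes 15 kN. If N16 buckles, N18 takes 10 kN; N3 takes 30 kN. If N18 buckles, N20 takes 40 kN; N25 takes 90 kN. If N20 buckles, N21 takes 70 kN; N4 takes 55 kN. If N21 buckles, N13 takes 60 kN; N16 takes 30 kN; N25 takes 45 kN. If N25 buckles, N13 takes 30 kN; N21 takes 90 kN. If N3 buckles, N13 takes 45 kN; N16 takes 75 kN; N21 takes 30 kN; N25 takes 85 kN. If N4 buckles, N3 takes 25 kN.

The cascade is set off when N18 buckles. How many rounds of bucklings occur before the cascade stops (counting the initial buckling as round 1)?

3

Round 1 — N18 buckles (initial).
  N20: +40 → 40 < 70
  N25: +90 → 90 ≥ 90
Round 2 — N25 buckles.
  N13: +30 → 30 < 120
  N21: +90 → 90 ≥ 40
Round 3 — N21 buckles.
  N13: +60 → 90 < 120
  N16: +30 → 30 < 110
No further bucklings.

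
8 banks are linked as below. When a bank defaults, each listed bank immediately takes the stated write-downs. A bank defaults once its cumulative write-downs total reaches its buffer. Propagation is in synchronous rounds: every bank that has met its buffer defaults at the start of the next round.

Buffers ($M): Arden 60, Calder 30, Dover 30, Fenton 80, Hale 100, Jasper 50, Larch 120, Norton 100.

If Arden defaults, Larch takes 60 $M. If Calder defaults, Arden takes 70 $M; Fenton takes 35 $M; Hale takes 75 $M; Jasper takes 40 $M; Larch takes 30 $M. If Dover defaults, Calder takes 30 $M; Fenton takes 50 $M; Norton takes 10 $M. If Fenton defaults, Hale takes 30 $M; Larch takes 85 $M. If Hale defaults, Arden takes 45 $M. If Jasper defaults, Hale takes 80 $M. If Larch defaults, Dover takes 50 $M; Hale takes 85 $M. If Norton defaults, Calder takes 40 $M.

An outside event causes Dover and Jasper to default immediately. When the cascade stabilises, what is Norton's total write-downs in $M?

Round 1 — Dover, Jasper default (initial).
  Calder: +30 → 30 ≥ 30
  Fenton: +50 → 50 < 80
  Hale: +80 → 80 < 100
  Norton: +10 → 10 < 100
Round 2 — Calder defaults.
  Arden: +70 → 70 ≥ 60
  Fenton: +35 → 85 ≥ 80
  Hale: +75 → 155 ≥ 100
  Larch: +30 → 30 < 120
Round 3 — Arden, Fenton, Hale default.
  Larch: +60+85 → 175 ≥ 120
Round 4 — Larch defaults.
No further defaults.

10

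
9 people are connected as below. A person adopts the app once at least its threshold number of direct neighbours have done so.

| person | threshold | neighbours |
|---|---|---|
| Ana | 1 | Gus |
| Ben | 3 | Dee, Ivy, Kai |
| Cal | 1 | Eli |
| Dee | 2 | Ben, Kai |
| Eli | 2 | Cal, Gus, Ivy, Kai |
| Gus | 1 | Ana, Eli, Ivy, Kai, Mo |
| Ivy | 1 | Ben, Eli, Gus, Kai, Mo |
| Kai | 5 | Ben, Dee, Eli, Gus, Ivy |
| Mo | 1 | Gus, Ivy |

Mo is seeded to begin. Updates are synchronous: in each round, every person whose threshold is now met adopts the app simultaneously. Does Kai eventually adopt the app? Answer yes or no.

Round 1 — Mo adopts the app (initial).
Round 2 — checking thresholds:
  Gus: 1 of 5 neighbours ≥ 1, adopts the app.
  Ivy: 1 of 5 neighbours ≥ 1, adopts the app.
Round 3 — checking thresholds:
  Ana: 1 of 1 neighbours ≥ 1, adopts the app.
  Ben: 1 of 3 neighbours < 3, holds.
  Eli: 2 of 4 neighbours ≥ 2, adopts the app.
  Kai: 2 of 5 neighbours < 5, holds.
Round 4 — checking thresholds:
  Ben: 1 of 3 neighbours < 3, holds.
  Cal: 1 of 1 neighbours ≥ 1, adopts the app.
  Kai: 3 of 5 neighbours < 5, holds.
Round 5 — no new adoptions; cascade stops.

no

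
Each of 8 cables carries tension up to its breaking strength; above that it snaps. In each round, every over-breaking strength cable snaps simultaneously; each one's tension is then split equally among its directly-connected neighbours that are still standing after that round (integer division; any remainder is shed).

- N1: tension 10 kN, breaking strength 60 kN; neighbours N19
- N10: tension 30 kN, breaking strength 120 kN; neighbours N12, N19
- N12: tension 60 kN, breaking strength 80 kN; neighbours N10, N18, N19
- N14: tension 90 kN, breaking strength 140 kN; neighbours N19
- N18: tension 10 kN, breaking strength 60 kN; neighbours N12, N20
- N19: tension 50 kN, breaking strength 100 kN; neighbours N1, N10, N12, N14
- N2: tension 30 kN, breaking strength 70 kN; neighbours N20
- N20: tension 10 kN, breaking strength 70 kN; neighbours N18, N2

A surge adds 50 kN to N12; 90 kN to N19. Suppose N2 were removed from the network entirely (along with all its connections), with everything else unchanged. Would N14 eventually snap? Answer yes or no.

no

With N2 removed:
Round 1 — N12 at 110 > 80; N19 at 140 > 100. N12, N19 snap.
  N12 sheds 110 kN to N10, N18: 55 each.
    N10: 30+55 = 85 ≤ 120
    N18: 10+55 = 65 > 60
  N19 sheds 140 kN to N1, N10, N14: 46 each (2 lost).
    N1: 10+46 = 56 ≤ 60
    N10: 85+46 = 131 > 120
    N14: 90+46 = 136 ≤ 140
Round 2 — N10, N18 snap.
  N10 sheds 131 kN: no online neighbours, lost.
  N18 sheds 65 kN to N20: 65 each.
    N20: 10+65 = 75 > 70
Round 3 — N20 snaps.
  N20 sheds 75 kN: no online neighbours, lost.
No further breaks.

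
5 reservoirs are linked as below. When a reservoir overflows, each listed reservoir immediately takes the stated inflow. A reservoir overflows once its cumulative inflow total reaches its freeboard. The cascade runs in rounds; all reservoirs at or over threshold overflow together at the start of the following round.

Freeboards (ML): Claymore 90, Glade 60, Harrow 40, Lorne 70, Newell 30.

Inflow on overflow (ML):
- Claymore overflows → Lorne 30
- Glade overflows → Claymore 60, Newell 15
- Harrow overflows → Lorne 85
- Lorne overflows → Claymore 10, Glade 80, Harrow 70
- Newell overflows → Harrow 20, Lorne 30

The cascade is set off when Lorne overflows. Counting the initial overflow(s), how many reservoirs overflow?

Round 1 — Lorne overflows (initial).
  Claymore: +10 → 10 < 90
  Glade: +80 → 80 ≥ 60
  Harrow: +70 → 70 ≥ 40
Round 2 — Glade, Harrow overflow.
  Claymore: +60 → 70 < 90
  Newell: +15 → 15 < 30
No further overflows.

3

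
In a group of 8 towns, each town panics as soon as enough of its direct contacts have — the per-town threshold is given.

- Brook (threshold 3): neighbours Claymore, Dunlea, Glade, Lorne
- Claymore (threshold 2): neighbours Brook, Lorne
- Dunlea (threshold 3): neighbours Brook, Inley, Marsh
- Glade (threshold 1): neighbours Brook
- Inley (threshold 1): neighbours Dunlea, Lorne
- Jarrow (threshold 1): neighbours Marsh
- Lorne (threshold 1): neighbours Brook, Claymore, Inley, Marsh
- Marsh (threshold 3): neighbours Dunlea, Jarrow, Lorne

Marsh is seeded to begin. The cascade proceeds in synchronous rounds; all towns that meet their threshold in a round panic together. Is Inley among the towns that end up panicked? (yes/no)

Round 1 — Marsh panics (initial).
Round 2 — checking thresholds:
  Dunlea: 1 of 3 neighbours < 3, holds.
  Jarrow: 1 of 1 neighbours ≥ 1, panics.
  Lorne: 1 of 4 neighbours ≥ 1, panics.
Round 3 — checking thresholds:
  Brook: 1 of 4 neighbours < 3, holds.
  Claymore: 1 of 2 neighbours < 2, holds.
  Dunlea: 1 of 3 neighbours < 3, holds.
  Inley: 1 of 2 neighbours ≥ 1, panics.
Round 4 — no new panics; cascade stops.

yes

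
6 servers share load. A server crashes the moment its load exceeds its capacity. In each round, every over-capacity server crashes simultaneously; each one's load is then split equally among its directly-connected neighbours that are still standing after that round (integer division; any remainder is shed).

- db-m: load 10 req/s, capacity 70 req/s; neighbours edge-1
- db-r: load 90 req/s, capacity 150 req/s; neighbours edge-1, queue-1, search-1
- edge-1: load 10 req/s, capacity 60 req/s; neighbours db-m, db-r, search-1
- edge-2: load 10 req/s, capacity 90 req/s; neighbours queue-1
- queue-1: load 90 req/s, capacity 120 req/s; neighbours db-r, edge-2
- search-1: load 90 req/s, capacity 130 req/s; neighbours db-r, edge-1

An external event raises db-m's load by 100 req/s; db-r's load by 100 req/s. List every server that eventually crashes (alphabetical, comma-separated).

db-m, db-r, edge-1, edge-2, queue-1, search-1

Round 1 — db-m at 110 > 70; db-r at 190 > 150. db-m, db-r crash.
  db-m sheds 110 req/s to edge-1: 110 each.
    edge-1: 10+110 = 120 > 60
  db-r sheds 190 req/s to edge-1, queue-1, search-1: 63 each (1 lost).
    edge-1: 120+63 = 183 > 60
    queue-1: 90+63 = 153 > 120
    search-1: 90+63 = 153 > 130
Round 2 — edge-1, queue-1, search-1 crash.
  edge-1 sheds 183 req/s: no online neighbours, lost.
  queue-1 sheds 153 req/s to edge-2: 153 each.
    edge-2: 10+153 = 163 > 90
  search-1 sheds 153 req/s: no online neighbours, lost.
Round 3 — edge-2 crashes.
  edge-2 sheds 163 req/s: no online neighbours, lost.
No further crashes.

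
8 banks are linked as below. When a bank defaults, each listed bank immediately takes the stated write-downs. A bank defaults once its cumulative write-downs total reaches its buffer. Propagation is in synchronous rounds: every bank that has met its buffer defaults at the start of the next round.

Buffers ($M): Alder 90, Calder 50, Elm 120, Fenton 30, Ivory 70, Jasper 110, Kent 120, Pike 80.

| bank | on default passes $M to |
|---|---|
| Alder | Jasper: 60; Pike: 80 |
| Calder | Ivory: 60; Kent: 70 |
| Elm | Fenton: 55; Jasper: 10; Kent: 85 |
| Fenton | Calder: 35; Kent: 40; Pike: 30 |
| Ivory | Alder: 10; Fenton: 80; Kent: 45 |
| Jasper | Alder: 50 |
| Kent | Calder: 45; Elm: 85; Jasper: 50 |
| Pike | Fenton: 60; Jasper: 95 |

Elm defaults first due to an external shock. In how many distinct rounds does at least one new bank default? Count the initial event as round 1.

4

Round 1 — Elm defaults (initial).
  Fenton: +55 → 55 ≥ 30
  Jasper: +10 → 10 < 110
  Kent: +85 → 85 < 120
Round 2 — Fenton defaults.
  Calder: +35 → 35 < 50
  Kent: +40 → 125 ≥ 120
  Pike: +30 → 30 < 80
Round 3 — Kent defaults.
  Calder: +45 → 80 ≥ 50
  Jasper: +50 → 60 < 110
Round 4 — Calder defaults.
  Ivory: +60 → 60 < 70
No further defaults.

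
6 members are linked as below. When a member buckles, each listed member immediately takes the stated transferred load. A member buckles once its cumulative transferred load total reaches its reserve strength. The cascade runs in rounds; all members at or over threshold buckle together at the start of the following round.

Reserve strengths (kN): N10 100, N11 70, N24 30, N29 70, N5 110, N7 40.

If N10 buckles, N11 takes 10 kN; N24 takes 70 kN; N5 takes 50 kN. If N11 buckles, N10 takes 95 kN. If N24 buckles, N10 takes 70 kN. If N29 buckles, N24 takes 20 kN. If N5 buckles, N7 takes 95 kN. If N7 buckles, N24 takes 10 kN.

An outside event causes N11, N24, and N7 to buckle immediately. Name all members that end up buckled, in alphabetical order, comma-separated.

Round 1 — N11, N24, N7 buckle (initial).
  N10: +95+70 → 165 ≥ 100
Round 2 — N10 buckles.
  N5: +50 → 50 < 110
No further bucklings.

N10, N11, N24, N7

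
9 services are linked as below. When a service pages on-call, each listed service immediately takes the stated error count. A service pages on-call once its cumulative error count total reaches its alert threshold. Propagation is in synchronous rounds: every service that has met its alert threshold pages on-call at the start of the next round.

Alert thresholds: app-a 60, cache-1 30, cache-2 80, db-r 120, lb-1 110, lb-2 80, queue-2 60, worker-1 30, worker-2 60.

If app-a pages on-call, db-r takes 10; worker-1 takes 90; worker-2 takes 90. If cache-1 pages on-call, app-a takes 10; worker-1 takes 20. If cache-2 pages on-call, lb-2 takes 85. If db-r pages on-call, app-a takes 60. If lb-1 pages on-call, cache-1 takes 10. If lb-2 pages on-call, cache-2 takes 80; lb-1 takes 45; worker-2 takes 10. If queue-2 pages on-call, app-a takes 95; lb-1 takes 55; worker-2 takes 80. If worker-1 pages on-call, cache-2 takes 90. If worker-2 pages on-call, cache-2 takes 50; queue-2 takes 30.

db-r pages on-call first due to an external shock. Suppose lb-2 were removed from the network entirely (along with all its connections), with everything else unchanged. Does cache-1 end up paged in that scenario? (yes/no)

With lb-2 removed:
Round 1 — db-r pages on-call (initial).
  app-a: +60 → 60 ≥ 60
Round 2 — app-a pages on-call.
  worker-1: +90 → 90 ≥ 30
  worker-2: +90 → 90 ≥ 60
Round 3 — worker-1, worker-2 page on-call.
  cache-2: +90+50 → 140 ≥ 80
  queue-2: +30 → 30 < 60
Round 4 — cache-2 pages on-call.
No further pages.

no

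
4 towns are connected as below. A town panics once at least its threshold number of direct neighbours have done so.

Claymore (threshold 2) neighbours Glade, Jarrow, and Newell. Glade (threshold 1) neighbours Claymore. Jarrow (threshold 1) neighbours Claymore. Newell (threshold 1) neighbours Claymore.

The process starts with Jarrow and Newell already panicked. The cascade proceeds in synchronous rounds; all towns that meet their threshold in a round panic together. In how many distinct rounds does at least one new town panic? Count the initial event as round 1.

3

Round 1 — Jarrow, Newell panic (initial).
Round 2 — checking thresholds:
  Claymore: 2 of 3 neighbours ≥ 2, panics.
Round 3 — checking thresholds:
  Glade: 1 of 1 neighbours ≥ 1, panics.
Round 4 — no new panics; cascade stops.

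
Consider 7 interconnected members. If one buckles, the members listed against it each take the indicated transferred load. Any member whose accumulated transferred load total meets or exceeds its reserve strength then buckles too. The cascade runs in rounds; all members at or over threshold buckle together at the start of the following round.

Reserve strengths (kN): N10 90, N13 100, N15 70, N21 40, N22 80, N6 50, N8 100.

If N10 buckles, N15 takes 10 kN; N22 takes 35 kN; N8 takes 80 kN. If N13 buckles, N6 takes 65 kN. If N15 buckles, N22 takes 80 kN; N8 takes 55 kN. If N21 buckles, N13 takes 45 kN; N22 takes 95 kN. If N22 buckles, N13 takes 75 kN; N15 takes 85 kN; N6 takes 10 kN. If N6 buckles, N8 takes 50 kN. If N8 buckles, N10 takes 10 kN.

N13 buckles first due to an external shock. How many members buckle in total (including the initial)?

2

Round 1 — N13 buckles (initial).
  N6: +65 → 65 ≥ 50
Round 2 — N6 buckles.
  N8: +50 → 50 < 100
No further bucklings.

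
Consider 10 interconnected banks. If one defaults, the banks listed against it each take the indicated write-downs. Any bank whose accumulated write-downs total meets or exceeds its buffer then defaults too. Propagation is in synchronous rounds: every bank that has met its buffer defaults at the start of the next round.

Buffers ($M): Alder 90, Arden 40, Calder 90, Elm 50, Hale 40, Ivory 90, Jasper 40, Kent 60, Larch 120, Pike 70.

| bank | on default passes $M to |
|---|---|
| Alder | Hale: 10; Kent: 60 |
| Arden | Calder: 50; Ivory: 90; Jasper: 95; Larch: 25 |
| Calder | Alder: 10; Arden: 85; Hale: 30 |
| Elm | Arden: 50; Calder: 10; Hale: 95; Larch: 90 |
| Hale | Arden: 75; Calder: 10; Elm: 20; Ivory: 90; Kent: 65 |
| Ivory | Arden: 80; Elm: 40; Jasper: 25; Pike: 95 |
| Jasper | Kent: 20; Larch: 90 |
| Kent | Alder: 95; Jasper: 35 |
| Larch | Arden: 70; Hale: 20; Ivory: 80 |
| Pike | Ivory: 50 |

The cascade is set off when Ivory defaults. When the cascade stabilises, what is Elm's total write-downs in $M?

40

Round 1 — Ivory defaults (initial).
  Arden: +80 → 80 ≥ 40
  Elm: +40 → 40 < 50
  Jasper: +25 → 25 < 40
  Pike: +95 → 95 ≥ 70
Round 2 — Arden, Pike default.
  Calder: +50 → 50 < 90
  Jasper: +95 → 120 ≥ 40
  Larch: +25 → 25 < 120
Round 3 — Jasper defaults.
  Kent: +20 → 20 < 60
  Larch: +90 → 115 < 120
No further defaults.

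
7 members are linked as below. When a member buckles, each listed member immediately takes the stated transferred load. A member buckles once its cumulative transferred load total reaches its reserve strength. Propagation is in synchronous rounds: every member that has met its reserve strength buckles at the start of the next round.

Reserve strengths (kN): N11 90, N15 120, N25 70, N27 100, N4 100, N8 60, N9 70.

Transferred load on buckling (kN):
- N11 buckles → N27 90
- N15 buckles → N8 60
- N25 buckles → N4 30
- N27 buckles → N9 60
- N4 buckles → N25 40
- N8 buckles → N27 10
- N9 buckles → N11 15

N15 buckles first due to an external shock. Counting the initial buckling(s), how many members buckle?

Round 1 — N15 buckles (initial).
  N8: +60 → 60 ≥ 60
Round 2 — N8 buckles.
  N27: +10 → 10 < 100
No further bucklings.

2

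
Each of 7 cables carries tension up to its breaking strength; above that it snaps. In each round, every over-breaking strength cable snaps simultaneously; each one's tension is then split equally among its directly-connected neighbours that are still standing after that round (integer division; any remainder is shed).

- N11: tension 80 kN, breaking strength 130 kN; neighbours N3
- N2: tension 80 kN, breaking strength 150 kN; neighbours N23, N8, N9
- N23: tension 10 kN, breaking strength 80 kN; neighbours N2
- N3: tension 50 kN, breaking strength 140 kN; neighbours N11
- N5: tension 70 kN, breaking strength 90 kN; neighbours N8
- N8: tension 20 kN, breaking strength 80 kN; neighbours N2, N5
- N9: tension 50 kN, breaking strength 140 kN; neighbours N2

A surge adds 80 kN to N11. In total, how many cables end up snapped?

2

Round 1 — N11 at 160 > 130. N11 snaps.
  N11 sheds 160 kN to N3: 160 each.
    N3: 50+160 = 210 > 140
Round 2 — N3 snaps.
  N3 sheds 210 kN: no online neighbours, lost.
No further breaks.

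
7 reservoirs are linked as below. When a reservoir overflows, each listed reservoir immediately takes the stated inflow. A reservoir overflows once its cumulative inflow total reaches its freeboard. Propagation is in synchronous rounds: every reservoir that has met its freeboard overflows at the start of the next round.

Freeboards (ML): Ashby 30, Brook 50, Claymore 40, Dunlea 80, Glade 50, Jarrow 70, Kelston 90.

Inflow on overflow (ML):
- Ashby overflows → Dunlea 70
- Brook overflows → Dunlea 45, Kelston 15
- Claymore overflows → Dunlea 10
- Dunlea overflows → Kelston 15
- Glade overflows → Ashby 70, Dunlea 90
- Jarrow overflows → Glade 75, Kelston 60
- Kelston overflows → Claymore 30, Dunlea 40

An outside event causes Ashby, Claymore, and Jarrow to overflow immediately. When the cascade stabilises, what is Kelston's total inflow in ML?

75

Round 1 — Ashby, Claymore, Jarrow overflow (initial).
  Dunlea: +70+10 → 80 ≥ 80
  Glade: +75 → 75 ≥ 50
  Kelston: +60 → 60 < 90
Round 2 — Dunlea, Glade overflow.
  Kelston: +15 → 75 < 90
No further overflows.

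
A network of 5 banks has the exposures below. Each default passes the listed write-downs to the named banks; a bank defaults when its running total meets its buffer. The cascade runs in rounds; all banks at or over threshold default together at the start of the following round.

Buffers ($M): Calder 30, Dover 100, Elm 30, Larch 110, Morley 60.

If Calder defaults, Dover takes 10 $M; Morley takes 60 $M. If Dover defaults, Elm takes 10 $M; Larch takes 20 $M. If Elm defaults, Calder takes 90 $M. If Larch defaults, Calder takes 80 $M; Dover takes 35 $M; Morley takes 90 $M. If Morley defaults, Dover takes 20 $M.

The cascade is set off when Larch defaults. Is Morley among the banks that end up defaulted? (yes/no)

yes

Round 1 — Larch defaults (initial).
  Calder: +80 → 80 ≥ 30
  Dover: +35 → 35 < 100
  Morley: +90 → 90 ≥ 60
Round 2 — Calder, Morley default.
  Dover: +10+20 → 65 < 100
No further defaults.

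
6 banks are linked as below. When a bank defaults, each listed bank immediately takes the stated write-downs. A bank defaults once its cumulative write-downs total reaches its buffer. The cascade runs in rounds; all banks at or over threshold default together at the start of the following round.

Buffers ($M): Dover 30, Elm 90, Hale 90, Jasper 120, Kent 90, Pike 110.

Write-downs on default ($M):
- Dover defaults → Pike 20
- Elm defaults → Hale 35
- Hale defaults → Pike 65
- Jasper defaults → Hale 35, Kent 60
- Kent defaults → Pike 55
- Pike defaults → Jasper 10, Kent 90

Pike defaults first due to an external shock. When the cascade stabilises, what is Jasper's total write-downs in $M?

10

Round 1 — Pike defaults (initial).
  Jasper: +10 → 10 < 120
  Kent: +90 → 90 ≥ 90
Round 2 — Kent defaults.
No further defaults.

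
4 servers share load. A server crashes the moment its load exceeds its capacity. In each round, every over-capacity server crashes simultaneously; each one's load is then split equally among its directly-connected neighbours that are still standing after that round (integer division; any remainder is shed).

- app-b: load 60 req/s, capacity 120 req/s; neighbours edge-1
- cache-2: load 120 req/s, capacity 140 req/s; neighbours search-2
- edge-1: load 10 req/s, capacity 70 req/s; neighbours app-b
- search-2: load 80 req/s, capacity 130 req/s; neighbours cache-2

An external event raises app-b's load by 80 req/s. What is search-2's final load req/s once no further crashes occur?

Round 1 — app-b at 140 > 120. app-b crashes.
  app-b sheds 140 req/s to edge-1: 140 each.
    edge-1: 10+140 = 150 > 70
Round 2 — edge-1 crashes.
  edge-1 sheds 150 req/s: no online neighbours, lost.
No further crashes.

80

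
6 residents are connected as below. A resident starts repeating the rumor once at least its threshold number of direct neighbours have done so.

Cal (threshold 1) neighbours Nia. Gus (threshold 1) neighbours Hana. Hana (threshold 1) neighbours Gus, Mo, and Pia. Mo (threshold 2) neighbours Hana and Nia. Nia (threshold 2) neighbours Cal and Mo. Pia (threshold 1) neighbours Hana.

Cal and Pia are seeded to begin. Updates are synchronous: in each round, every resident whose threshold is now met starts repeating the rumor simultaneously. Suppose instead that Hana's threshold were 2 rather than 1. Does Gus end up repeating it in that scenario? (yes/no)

no

With Hana's threshold at 2:
Round 1 — Cal, Pia start repeating the rumor (initial).
Round 2 — no new spreads; cascade stops.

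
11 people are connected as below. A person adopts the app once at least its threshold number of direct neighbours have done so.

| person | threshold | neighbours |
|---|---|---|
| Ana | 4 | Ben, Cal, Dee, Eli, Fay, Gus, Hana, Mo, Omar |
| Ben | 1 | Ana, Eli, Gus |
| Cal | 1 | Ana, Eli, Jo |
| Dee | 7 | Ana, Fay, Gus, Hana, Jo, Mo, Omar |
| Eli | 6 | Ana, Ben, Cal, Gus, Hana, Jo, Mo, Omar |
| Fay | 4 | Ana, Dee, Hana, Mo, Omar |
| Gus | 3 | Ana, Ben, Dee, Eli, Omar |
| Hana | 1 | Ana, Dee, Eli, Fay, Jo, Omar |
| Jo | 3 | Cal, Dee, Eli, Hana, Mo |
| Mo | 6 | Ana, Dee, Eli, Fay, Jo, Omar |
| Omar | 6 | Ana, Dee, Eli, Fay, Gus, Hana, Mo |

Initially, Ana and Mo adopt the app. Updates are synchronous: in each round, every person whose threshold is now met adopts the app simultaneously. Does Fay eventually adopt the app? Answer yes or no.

Round 1 — Ana, Mo adopt the app (initial).
Round 2 — checking thresholds:
  Ben: 1 of 3 neighbours ≥ 1, adopts the app.
  Cal: 1 of 3 neighbours ≥ 1, adopts the app.
  Dee: 2 of 7 neighbours < 7, not yet.
  Eli: 2 of 8 neighbours < 6, not yet.
  Fay: 2 of 5 neighbours < 4, not yet.
  Gus: 1 of 5 neighbours < 3, not yet.
  Hana: 1 of 6 neighbours ≥ 1, adopts the app.
  Jo: 1 of 5 neighbours < 3, not yet.
  Omar: 2 of 7 neighbours < 6, not yet.
Round 3 — checking thresholds:
  Dee: 3 of 7 neighbours < 7, not yet.
  Eli: 5 of 8 neighbours < 6, not yet.
  Fay: 3 of 5 neighbours < 4, not yet.
  Gus: 2 of 5 neighbours < 3, not yet.
  Jo: 3 of 5 neighbours ≥ 3, adopts the app.
  Omar: 3 of 7 neighbours < 6, not yet.
Round 4 — checking thresholds:
  Dee: 4 of 7 neighbours < 7, not yet.
  Eli: 6 of 8 neighbours ≥ 6, adopts the app.
  Fay: 3 of 5 neighbours < 4, not yet.
  Gus: 2 of 5 neighbours < 3, not yet.
  Omar: 3 of 7 neighbours < 6, not yet.
Round 5 — checking thresholds:
  Dee: 4 of 7 neighbours < 7, not yet.
  Fay: 3 of 5 neighbours < 4, not yet.
  Gus: 3 of 5 neighbours ≥ 3, adopts the app.
  Omar: 4 of 7 neighbours < 6, not yet.
Round 6 — no new adoptions; cascade stops.

no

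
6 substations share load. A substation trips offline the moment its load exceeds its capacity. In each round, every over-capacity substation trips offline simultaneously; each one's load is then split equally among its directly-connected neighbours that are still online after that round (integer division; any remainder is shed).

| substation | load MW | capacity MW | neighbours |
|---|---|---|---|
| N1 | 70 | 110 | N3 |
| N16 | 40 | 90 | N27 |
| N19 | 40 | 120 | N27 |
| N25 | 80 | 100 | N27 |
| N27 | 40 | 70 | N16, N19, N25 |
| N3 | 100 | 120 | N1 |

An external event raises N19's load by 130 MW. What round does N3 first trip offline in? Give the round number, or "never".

never

Round 1 — N19 at 170 > 120. N19 trips offline.
  N19 sheds 170 MW to N27: 170 each.
    N27: 40+170 = 210 > 70
Round 2 — N27 trips offline.
  N27 sheds 210 MW to N16, N25: 105 each.
    N16: 40+105 = 145 > 90
    N25: 80+105 = 185 > 100
Round 3 — N16, N25 trip offline.
  N16 sheds 145 MW: no online neighbours, lost.
  N25 sheds 185 MW: no online neighbours, lost.
No further trips.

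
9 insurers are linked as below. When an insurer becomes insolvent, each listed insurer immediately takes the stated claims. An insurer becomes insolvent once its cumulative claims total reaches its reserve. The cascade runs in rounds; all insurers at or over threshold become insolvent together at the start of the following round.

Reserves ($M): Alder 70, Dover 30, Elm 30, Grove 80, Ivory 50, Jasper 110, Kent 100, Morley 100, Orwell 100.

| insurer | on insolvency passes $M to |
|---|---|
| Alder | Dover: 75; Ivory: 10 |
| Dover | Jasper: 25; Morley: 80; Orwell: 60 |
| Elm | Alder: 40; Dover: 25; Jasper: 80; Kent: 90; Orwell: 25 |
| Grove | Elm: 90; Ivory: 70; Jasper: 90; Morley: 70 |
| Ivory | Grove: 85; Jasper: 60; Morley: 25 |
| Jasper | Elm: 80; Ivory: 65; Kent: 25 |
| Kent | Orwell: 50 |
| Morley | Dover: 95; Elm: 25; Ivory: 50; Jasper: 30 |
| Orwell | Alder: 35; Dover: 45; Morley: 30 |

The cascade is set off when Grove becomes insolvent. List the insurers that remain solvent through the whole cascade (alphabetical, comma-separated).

Round 1 — Grove becomes insolvent (initial).
  Elm: +90 → 90 ≥ 30
  Ivory: +70 → 70 ≥ 50
  Jasper: +90 → 90 < 110
  Morley: +70 → 70 < 100
Round 2 — Elm, Ivory become insolvent.
  Alder: +40 → 40 < 70
  Dover: +25 → 25 < 30
  Jasper: +80+60 → 230 ≥ 110
  Kent: +90 → 90 < 100
  Morley: +25 → 95 < 100
  Orwell: +25 → 25 < 100
Round 3 — Jasper becomes insolvent.
  Kent: +25 → 115 ≥ 100
Round 4 — Kent becomes insolvent.
  Orwell: +50 → 75 < 100
No further insolvencies.

Alder, Dover, Morley, Orwell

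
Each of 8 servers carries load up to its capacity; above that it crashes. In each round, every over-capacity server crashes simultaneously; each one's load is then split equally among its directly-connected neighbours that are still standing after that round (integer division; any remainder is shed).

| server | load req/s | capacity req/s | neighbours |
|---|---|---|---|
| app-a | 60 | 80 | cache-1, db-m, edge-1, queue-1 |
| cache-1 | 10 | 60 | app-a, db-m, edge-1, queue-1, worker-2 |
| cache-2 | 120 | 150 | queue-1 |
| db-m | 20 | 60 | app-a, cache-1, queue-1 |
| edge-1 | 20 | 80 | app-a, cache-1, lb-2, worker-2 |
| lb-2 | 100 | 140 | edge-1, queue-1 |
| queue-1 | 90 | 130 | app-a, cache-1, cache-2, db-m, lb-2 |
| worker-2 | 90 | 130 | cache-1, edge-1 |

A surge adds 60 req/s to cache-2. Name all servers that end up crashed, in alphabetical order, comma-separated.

Round 1 — cache-2 at 180 > 150. cache-2 crashes.
  cache-2 sheds 180 req/s to queue-1: 180 each.
    queue-1: 90+180 = 270 > 130
Round 2 — queue-1 crashes.
  queue-1 sheds 270 req/s to app-a, cache-1, db-m, lb-2: 67 each (2 lost).
    app-a: 60+67 = 127 > 80
    cache-1: 10+67 = 77 > 60
    db-m: 20+67 = 87 > 60
    lb-2: 100+67 = 167 > 140
Round 3 — app-a, cache-1, db-m, lb-2 crash.
  app-a sheds 127 req/s to edge-1: 127 each.
    edge-1: 20+127 = 147 > 80
  cache-1 sheds 77 req/s to edge-1, worker-2: 38 each (1 lost).
    edge-1: 147+38 = 185 > 80
    worker-2: 90+38 = 128 ≤ 130
  db-m sheds 87 req/s: no online neighbours, lost.
  lb-2 sheds 167 req/s to edge-1: 167 each.
    edge-1: 185+167 = 352 > 80
Round 4 — edge-1 crashes.
  edge-1 sheds 352 req/s to worker-2: 352 each.
    worker-2: 128+352 = 480 > 130
Round 5 — worker-2 crashes.
  worker-2 sheds 480 req/s: no online neighbours, lost.
No further crashes.

app-a, cache-1, cache-2, db-m, edge-1, lb-2, queue-1, worker-2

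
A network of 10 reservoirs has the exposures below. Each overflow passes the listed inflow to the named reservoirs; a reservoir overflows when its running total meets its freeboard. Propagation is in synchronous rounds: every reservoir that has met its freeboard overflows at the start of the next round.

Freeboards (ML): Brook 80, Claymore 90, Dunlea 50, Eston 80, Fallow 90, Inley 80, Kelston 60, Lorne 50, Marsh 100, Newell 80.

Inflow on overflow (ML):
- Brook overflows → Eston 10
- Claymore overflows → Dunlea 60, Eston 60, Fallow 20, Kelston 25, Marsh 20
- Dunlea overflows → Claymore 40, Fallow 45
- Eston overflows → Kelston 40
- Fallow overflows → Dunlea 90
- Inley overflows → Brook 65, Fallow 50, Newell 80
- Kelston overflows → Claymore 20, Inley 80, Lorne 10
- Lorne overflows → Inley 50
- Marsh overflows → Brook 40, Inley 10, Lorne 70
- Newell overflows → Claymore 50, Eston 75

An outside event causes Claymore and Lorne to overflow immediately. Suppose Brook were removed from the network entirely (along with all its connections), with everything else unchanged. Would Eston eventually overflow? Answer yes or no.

no

With Brook removed:
Round 1 — Claymore, Lorne overflow (initial).
  Dunlea: +60 → 60 ≥ 50
  Eston: +60 → 60 < 80
  Fallow: +20 → 20 < 90
  Inley: +50 → 50 < 80
  Kelston: +25 → 25 < 60
  Marsh: +20 → 20 < 100
Round 2 — Dunlea overflows.
  Fallow: +45 → 65 < 90
No further overflows.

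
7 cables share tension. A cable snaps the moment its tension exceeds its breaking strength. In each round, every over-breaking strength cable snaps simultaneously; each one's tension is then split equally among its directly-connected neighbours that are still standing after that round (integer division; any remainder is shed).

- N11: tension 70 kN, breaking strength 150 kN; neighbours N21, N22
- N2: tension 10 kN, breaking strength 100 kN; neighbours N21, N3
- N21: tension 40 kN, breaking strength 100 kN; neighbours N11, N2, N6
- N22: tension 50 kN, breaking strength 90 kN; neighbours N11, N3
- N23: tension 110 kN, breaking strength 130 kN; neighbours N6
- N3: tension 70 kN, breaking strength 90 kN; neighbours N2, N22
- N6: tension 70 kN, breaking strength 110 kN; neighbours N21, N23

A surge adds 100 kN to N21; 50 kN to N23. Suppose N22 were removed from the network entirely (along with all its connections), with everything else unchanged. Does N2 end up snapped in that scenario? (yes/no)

With N22 removed:
Round 1 — N21 at 140 > 100; N23 at 160 > 130. N21, N23 snap.
  N21 sheds 140 kN to N11, N2, N6: 46 each (2 lost).
    N11: 70+46 = 116 ≤ 150
    N2: 10+46 = 56 ≤ 100
    N6: 70+46 = 116 > 110
  N23 sheds 160 kN to N6: 160 each.
    N6: 116+160 = 276 > 110
Round 2 — N6 snaps.
  N6 sheds 276 kN: no online neighbours, lost.
No further breaks.

no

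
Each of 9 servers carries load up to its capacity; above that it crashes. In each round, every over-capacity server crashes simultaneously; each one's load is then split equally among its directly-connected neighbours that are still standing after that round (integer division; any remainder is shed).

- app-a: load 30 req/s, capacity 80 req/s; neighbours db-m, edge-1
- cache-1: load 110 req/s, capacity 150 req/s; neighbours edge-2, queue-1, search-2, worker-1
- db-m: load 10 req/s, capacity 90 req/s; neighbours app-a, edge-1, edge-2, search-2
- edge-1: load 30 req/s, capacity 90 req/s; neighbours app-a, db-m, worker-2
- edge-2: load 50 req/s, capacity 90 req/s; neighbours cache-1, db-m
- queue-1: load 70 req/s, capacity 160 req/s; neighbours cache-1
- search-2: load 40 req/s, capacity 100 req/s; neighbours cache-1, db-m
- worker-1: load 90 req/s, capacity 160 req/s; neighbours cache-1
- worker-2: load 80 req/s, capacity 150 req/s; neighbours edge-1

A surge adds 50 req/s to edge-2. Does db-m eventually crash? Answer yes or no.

Round 1 — edge-2 at 100 > 90. edge-2 crashes.
  edge-2 sheds 100 req/s to cache-1, db-m: 50 each.
    cache-1: 110+50 = 160 > 150
    db-m: 10+50 = 60 ≤ 90
Round 2 — cache-1 crashes.
  cache-1 sheds 160 req/s to queue-1, search-2, worker-1: 53 each (1 lost).
    queue-1: 70+53 = 123 ≤ 160
    search-2: 40+53 = 93 ≤ 100
    worker-1: 90+53 = 143 ≤ 160
No further crashes.

no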